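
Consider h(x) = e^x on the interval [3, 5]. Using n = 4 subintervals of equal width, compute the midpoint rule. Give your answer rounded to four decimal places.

127.0006

Δx = (5 − 3)/4 = 0.5.
Midpoints: 3.25, 3.75, 4.25, 4.75.
h(3.25) ≈ 25.7903, h(3.75) ≈ 42.5211, h(4.25) ≈ 70.1054, h(4.75) ≈ 115.5843.
Sum = Δx · [h(3.25) + h(3.75) + h(4.25) + h(4.75)].
Sum ≈ 127.0006.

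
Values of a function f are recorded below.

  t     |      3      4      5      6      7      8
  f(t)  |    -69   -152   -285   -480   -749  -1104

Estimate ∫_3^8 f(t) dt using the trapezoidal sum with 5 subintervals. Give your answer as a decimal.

Δt = 1.
T_5 = (1/2)·[(-69) + 2·(-152) + 2·(-285) + 2·(-480) + 2·(-749) + (-1104)] = -2252.5.

-2252.5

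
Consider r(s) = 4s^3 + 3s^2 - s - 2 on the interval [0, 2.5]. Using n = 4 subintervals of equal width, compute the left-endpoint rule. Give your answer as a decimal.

Δs = (2.5 − 0)/4 = 0.625.
Left endpoints: 0, 0.625, 1.25, 1.875.
r(0) = -2, r(0.625) = -0.4765625, r(1.25) = 9.25, r(1.875) = 33.0390625.
Sum = Δs · [r(0) + r(0.625) + r(1.25) + r(1.875)].
Sum = 24.8828125.

24.8828125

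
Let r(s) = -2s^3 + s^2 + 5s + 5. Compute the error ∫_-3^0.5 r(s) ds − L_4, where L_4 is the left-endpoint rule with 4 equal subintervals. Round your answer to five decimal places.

Exact integral: ∫_-3^0.5 r(s) ds ≈ 45.1354167.
L_4 ≈ 68.8378906.
Error ≈ 45.1354167 − 68.8378906 ≈ -23.70247.

-23.70247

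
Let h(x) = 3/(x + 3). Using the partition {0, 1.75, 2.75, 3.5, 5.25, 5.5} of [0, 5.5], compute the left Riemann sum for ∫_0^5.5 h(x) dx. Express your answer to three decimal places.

3.671

Subinterval widths: 1.75, 1, 0.75, 1.75, 0.25.
Left endpoints: 0, 1.75, 2.75, 3.5, 5.25.
h(0) = 1, h(1.75) = 12/19, h(2.75) = 12/23, h(3.5) = 6/13, h(5.25) = 4/11.
Sum = Σ Δx_i · h(x_i).
Sum ≈ 3.671.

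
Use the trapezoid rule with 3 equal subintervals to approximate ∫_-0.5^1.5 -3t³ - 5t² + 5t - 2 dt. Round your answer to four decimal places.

-9.9907

Δt = (1.5 − (-0.5))/3 = 2/3.
f(-0.5) = -5.375, f(1/6) = -95/72, f(5/6) = -73/24, f(1.5) = -15.875.
T_3 = (Δt/2)·[f(t_0) + 2f(t_1) + 2f(t_2) + f(t_3)].
Sum ≈ -9.9907.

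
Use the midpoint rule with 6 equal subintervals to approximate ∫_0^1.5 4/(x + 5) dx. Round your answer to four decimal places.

1.0493

Δx = (1.5 − 0)/6 = 0.25.
Midpoints: 0.125, 0.375, 0.625, 0.875, 1.125, 1.375.
f(0.125) = 32/41, f(0.375) = 32/43, f(0.625) = 32/45, f(0.875) = 32/47, f(1.125) = 32/49, f(1.375) = 32/51.
Sum = Δx · [f(0.125) + f(0.375) + f(0.625) + ...].
Sum ≈ 1.0493.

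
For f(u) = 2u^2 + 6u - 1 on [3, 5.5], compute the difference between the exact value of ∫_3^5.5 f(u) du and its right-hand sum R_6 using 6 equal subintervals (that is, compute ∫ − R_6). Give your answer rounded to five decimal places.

Exact integral: ∫_3^5.5 f(u) du ≈ 154.1666667.
R_6 ≈ 166.2905093.
Error ≈ 154.1666667 − 166.2905093 ≈ -12.12384.

-12.12384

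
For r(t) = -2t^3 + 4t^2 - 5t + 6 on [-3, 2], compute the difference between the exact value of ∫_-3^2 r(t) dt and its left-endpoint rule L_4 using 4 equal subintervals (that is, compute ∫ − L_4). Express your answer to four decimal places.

Exact integral: ∫_-3^2 r(t) dt ≈ 121.666667.
L_4 = 202.65625.
Error ≈ 121.666667 − 202.65625 ≈ -80.9896.

-80.9896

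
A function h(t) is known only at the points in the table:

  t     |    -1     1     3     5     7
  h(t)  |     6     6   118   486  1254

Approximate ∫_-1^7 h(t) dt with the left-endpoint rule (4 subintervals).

1232

Δt = 2.
Sum = 2·[6 + 6 + 118 + 486] = 1232.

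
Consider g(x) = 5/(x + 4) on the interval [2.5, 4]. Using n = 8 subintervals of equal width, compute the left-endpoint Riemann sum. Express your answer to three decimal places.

1.052

Δx = (4 − 2.5)/8 = 0.1875.
Left endpoints: 2.5, 2.6875, 2.875, 3.0625, 3.25, 3.4375, 3.625, 3.8125.
g(2.5) = 10/13, g(2.6875) = 80/107, g(2.875) = 8/11, g(3.0625) = 80/113, g(3.25) = 20/29, g(3.4375) = 80/119, g(3.625) = 40/61, g(3.8125) = 0.64.
Sum = Δx · [g(2.5) + g(2.6875) + g(2.875) + ...].
Sum ≈ 1.052.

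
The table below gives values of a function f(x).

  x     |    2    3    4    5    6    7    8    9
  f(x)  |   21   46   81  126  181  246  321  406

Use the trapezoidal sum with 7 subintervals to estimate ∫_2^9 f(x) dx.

Δx = 1.
T_7 = (1/2)·[21 + 2·46 + 2·81 + 2·126 + 2·181 + 2·246 + 2·321 + 406] = 1214.5.

1214.5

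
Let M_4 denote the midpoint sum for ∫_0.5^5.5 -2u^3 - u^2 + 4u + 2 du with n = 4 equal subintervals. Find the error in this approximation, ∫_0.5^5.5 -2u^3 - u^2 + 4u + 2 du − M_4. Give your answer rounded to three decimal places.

-12.370

Exact integral: ∫_0.5^5.5 f(u) du ≈ -442.91667.
M_4 = -430.546875.
Error ≈ -442.91667 − (-430.546875) ≈ -12.370.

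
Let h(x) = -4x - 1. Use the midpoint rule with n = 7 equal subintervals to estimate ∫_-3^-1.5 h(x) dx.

12

Δx = (-1.5 − (-3))/7 = 3/14.
Midpoints: -81/28, -75/28, -69/28, -2.25, -57/28, -51/28, -45/28.
h(-81/28) = 74/7, h(-75/28) = 68/7, h(-69/28) = 62/7, h(-2.25) = 8, h(-57/28) = 50/7, h(-51/28) = 44/7, h(-45/28) = 38/7.
Sum = Δx · [h(-81/28) + h(-75/28) + h(-69/28) + ...].
Sum = 12.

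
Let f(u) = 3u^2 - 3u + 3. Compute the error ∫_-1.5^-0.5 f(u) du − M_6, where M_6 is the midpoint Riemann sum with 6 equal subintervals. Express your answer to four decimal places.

Exact integral: ∫_-1.5^-0.5 f(u) du = 9.25.
M_6 ≈ 9.243056.
Error ≈ 9.25 − 9.243056 ≈ 0.0069.

0.0069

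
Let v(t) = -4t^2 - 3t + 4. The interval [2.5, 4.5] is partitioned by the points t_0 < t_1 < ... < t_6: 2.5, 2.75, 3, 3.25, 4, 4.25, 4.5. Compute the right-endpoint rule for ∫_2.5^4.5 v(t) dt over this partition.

Subinterval widths: 0.25, 0.25, 0.25, 0.75, 0.25, 0.25.
Right endpoints: 2.75, 3, 3.25, 4, 4.25, 4.5.
v(2.75) = -34.5, v(3) = -41, v(3.25) = -48, v(4) = -72, v(4.25) = -81, v(4.5) = -90.5.
Sum = Σ Δt_i · v(t_i).
Sum = -127.75.

-127.75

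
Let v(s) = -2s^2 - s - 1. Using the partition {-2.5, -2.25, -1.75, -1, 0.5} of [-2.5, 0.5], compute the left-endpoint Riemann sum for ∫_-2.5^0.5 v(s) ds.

Subinterval widths: 0.25, 0.5, 0.75, 1.5.
Left endpoints: -2.5, -2.25, -1.75, -1.
v(-2.5) = -11, v(-2.25) = -8.875, v(-1.75) = -5.375, v(-1) = -2.
Sum = Σ Δs_i · v(s_i).
Sum = -14.21875.

-14.21875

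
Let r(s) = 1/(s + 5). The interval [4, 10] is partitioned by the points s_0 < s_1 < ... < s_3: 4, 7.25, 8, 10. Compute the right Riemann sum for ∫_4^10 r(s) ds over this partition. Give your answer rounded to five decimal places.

Subinterval widths: 3.25, 0.75, 2.
Right endpoints: 7.25, 8, 10.
r(7.25) = 4/49, r(8) = 1/13, r(10) = 1/15.
Sum = Σ Δs_i · r(s_i).
Sum ≈ 0.45633.

0.45633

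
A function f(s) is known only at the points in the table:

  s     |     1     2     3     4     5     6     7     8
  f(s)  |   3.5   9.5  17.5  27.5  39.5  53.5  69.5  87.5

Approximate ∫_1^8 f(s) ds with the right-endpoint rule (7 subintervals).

Δs = 1.
Sum = 1·[9.5 + 17.5 + 27.5 + 39.5 + 53.5 + 69.5 + 87.5] = 304.5.

304.5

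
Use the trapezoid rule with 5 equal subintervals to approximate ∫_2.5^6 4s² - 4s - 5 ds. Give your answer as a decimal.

Δs = (6 − 2.5)/5 = 0.7.
f(2.5) = 10, f(3.2) = 23.16, f(3.9) = 40.24, f(4.6) = 61.24, f(5.3) = 86.16, f(6) = 115.
T_5 = (Δs/2)·[f(s_0) + 2f(s_1) + ... + 2f(s_{4}) + f(s_5)].
Sum = 191.31.

191.31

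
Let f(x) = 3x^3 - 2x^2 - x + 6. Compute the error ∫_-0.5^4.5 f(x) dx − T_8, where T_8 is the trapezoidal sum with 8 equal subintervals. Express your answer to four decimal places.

Exact integral: ∫_-0.5^4.5 f(x) dx ≈ 266.666667.
T_8 = 271.875.
Error ≈ 266.666667 − 271.875 ≈ -5.2083.

-5.2083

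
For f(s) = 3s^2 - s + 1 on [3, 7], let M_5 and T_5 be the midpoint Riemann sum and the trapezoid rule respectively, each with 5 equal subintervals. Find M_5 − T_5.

-1.92

M_5 = 299.36.
T_5 = 301.28.
M_5 − T_5 = -1.92.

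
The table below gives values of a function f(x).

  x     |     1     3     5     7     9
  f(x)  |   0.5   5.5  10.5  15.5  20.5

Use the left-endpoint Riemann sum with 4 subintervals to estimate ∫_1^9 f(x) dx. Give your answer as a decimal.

Δx = 2.
Sum = 2·[0.5 + 5.5 + 10.5 + 15.5] = 64.

64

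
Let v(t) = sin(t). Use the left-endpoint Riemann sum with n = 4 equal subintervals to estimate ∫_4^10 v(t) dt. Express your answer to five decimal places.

-0.01030

Δt = (10 − 4)/4 = 1.5.
Left endpoints: 4, 5.5, 7, 8.5.
v(4) ≈ -0.75680, v(5.5) ≈ -0.70554, v(7) ≈ 0.65699, v(8.5) ≈ 0.79849.
Sum = Δt · [v(4) + v(5.5) + v(7) + v(8.5)].
Sum ≈ -0.01030.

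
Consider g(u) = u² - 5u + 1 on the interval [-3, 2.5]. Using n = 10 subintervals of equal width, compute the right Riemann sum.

18.541875

Δu = (2.5 − (-3))/10 = 0.55.
Right endpoints: -2.45, -1.9, -1.35, -0.8, -0.25, 0.3, 0.85, 1.4, 1.95, 2.5.
g(-2.45) = 19.2525, g(-1.9) = 14.11, g(-1.35) = 9.5725, g(-0.8) = 5.64, g(-0.25) = 2.3125, g(0.3) = -0.41, g(0.85) = -2.5275, g(1.4) = -4.04, g(1.95) = -4.9475, g(2.5) = -5.25.
Sum = Δu · [g(-2.45) + g(-1.9) + g(-1.35) + ...].
Sum = 18.541875.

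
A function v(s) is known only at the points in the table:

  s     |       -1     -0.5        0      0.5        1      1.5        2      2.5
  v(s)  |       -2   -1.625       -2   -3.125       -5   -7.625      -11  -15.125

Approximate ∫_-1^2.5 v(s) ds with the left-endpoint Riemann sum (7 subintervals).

-16.1875

Δs = 0.5.
Sum = 0.5·[(-2) + (-1.625) + (-2) + (-3.125) + (-5) + (-7.625) + (-11)] = -16.1875.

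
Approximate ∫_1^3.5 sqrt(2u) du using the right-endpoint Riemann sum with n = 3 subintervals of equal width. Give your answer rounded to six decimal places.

Δu = (3.5 − 1)/3 = 5/6.
Right endpoints: 11/6, 8/3, 3.5.
f(11/6) ≈ 1.914854, f(8/3) ≈ 2.309401, f(3.5) ≈ 2.645751.
Sum = Δu · [f(11/6) + f(8/3) + f(3.5)].
Sum ≈ 5.725006.

5.725006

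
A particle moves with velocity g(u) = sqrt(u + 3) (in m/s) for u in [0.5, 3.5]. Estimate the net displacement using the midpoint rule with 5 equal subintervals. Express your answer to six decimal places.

6.683674

Δu = (3.5 − 0.5)/5 = 0.6.
Midpoints: 0.8, 1.4, 2, 2.6, 3.2.
g(0.8) ≈ 1.949359, g(1.4) ≈ 2.097618, g(2) ≈ 2.236068, g(2.6) ≈ 2.366432, g(3.2) ≈ 2.489980.
Sum = Δu · [g(0.8) + g(1.4) + g(2) + g(2.6) + g(3.2)].
Sum ≈ 6.683674.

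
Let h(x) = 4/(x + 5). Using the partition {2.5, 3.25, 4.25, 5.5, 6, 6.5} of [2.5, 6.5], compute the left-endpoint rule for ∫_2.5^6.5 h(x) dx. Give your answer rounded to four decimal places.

1.7977

Subinterval widths: 0.75, 1, 1.25, 0.5, 0.5.
Left endpoints: 2.5, 3.25, 4.25, 5.5, 6.
h(2.5) = 8/15, h(3.25) = 16/33, h(4.25) = 16/37, h(5.5) = 8/21, h(6) = 4/11.
Sum = Σ Δx_i · h(x_i).
Sum ≈ 1.7977.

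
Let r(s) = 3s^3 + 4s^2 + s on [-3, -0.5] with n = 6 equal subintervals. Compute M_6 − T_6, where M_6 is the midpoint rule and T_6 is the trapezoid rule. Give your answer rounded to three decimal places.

M_6 ≈ -28.81981.
T_6 ≈ -30.09476.
M_6 − T_6 ≈ 1.275.

1.275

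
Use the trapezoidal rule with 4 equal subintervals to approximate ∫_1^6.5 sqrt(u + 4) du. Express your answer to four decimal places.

Δu = (6.5 − 1)/4 = 1.375.
f(1) ≈ 2.2361, f(2.375) ≈ 2.5249, f(3.75) ≈ 2.7839, f(5.125) ≈ 3.0208, f(6.5) ≈ 3.2404.
T_4 = (Δu/2)·[f(u_0) + 2f(u_1) + 2f(u_2) + 2f(u_3) + f(u_4)].
Sum ≈ 15.2181.

15.2181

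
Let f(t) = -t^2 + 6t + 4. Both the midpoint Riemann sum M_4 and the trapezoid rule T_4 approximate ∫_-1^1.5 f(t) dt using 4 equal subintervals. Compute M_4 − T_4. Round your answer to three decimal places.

M_4 ≈ 12.37305.
T_4 = 12.12890625.
M_4 − T_4 ≈ 0.244.

0.244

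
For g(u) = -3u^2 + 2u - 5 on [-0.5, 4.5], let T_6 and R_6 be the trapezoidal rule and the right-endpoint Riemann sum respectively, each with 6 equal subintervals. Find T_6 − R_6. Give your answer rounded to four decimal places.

20.8333

T_6 ≈ -97.986111.
R_6 ≈ -118.819444.
T_6 − R_6 ≈ 20.8333.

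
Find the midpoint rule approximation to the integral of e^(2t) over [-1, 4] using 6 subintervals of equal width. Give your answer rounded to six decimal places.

Δt = (4 − (-1))/6 = 5/6.
Midpoints: -7/12, 0.25, 13/12, 23/12, 2.75, 43/12.
f(-7/12) ≈ 0.311403, f(0.25) ≈ 1.648721, f(13/12) ≈ 8.729138, f(23/12) ≈ 46.216336, f(2.75) ≈ 244.691932, f(43/12) ≈ 1295.519001.
Sum = Δt · [f(-7/12) + f(0.25) + f(13/12) + ...].
Sum ≈ 1330.930443.

1330.930443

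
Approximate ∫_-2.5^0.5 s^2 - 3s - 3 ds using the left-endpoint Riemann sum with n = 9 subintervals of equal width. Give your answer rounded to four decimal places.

7.8056

Δs = (0.5 − (-2.5))/9 = 1/3.
Left endpoints: -2.5, -13/6, -11/6, -1.5, -7/6, -5/6, -0.5, -1/6, 1/6.
f(-2.5) = 10.75, f(-13/6) = 295/36, f(-11/6) = 211/36, f(-1.5) = 3.75, f(-7/6) = 67/36, f(-5/6) = 7/36, f(-0.5) = -1.25, f(-1/6) = -89/36, f(1/6) = -125/36.
Sum = Δs · [f(-2.5) + f(-13/6) + f(-11/6) + ...].
Sum ≈ 7.8056.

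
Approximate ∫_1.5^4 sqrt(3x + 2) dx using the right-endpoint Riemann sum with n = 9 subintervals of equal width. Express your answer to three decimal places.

Δx = (4 − 1.5)/9 = 5/18.
Right endpoints: 16/9, 37/18, 7/3, 47/18, 26/9, 19/6, 31/9, 67/18, 4.
f(16/9) ≈ 2.708, f(37/18) ≈ 2.858, f(7/3) ≈ 3.000, f(47/18) ≈ 3.136, f(26/9) ≈ 3.266, f(19/6) ≈ 3.391, f(31/9) ≈ 3.512, f(67/18) ≈ 3.629, f(4) ≈ 3.742.
Sum = Δx · [f(16/9) + f(37/18) + f(7/3) + ...].
Sum ≈ 8.122.

8.122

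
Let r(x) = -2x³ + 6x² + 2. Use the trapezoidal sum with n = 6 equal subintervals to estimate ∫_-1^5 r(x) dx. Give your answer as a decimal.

Δx = (5 − (-1))/6 = 1.
r(-1) = 10, r(0) = 2, r(1) = 6, r(2) = 10, r(3) = 2, r(4) = -30, r(5) = -98.
T_6 = (Δx/2)·[r(x_0) + 2r(x_1) + ... + 2r(x_{5}) + r(x_6)].
Sum = -54.

-54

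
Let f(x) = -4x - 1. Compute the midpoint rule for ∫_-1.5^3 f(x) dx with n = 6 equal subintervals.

Δx = (3 − (-1.5))/6 = 0.75.
Midpoints: -1.125, -0.375, 0.375, 1.125, 1.875, 2.625.
f(-1.125) = 3.5, f(-0.375) = 0.5, f(0.375) = -2.5, f(1.125) = -5.5, f(1.875) = -8.5, f(2.625) = -11.5.
Sum = Δx · [f(-1.125) + f(-0.375) + f(0.375) + ...].
Sum = -18.

-18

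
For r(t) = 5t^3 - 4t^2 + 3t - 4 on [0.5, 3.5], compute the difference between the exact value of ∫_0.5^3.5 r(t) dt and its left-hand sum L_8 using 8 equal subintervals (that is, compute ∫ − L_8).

Exact integral: ∫_0.5^3.5 r(t) dt = 136.5.
L_8 = 105.5625.
Error = 136.5 − 105.5625 = 30.9375.

30.9375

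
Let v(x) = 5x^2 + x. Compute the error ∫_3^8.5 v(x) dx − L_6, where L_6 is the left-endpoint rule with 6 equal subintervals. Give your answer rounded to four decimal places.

Exact integral: ∫_3^8.5 v(x) dx ≈ 1010.166667.
L_6 ≈ 866.549190.
Error ≈ 1010.166667 − 866.549190 ≈ 143.6175.

143.6175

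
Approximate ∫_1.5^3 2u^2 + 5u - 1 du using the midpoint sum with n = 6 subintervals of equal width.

Δu = (3 − 1.5)/6 = 0.25.
Midpoints: 1.625, 1.875, 2.125, 2.375, 2.625, 2.875.
f(1.625) = 12.40625, f(1.875) = 15.40625, f(2.125) = 18.65625, f(2.375) = 22.15625, f(2.625) = 25.90625, f(2.875) = 29.90625.
Sum = Δu · [f(1.625) + f(1.875) + f(2.125) + ...].
Sum = 31.109375.

31.109375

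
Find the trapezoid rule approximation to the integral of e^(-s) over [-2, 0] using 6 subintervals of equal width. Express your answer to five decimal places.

6.44810

Δs = (0 − (-2))/6 = 1/3.
f(-2) ≈ 7.38906, f(-5/3) ≈ 5.29449, f(-4/3) ≈ 3.79367, f(-1) ≈ 2.71828, f(-2/3) ≈ 1.94773, f(-1/3) ≈ 1.39561, f(0) ≈ 1.00000.
T_6 = (Δs/2)·[f(s_0) + 2f(s_1) + ... + 2f(s_{5}) + f(s_6)].
Sum ≈ 6.44810.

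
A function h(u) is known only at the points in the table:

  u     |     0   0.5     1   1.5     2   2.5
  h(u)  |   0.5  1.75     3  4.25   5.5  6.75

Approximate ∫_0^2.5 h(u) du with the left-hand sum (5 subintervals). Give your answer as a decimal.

Δu = 0.5.
Sum = 0.5·[0.5 + 1.75 + 3 + 4.25 + 5.5] = 7.5.

7.5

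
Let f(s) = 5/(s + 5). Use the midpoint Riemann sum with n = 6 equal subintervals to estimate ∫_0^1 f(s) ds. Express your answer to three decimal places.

Δs = (1 − 0)/6 = 1/6.
Midpoints: 1/12, 0.25, 5/12, 7/12, 0.75, 11/12.
f(1/12) = 60/61, f(0.25) = 20/21, f(5/12) = 12/13, f(7/12) = 60/67, f(0.75) = 20/23, f(11/12) = 60/71.
Sum = Δs · [f(1/12) + f(0.25) + f(5/12) + ...].
Sum ≈ 0.912.

0.912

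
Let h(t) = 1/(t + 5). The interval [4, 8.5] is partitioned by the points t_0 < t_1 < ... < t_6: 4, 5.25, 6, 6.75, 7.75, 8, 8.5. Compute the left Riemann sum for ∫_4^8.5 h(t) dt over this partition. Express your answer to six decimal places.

Subinterval widths: 1.25, 0.75, 0.75, 1, 0.25, 0.5.
Left endpoints: 4, 5.25, 6, 6.75, 7.75, 8.
h(4) = 1/9, h(5.25) = 4/41, h(6) = 1/11, h(6.75) = 4/47, h(7.75) = 4/51, h(8) = 1/13.
Sum = Σ Δt_i · h(t_i).
Sum ≈ 0.423417.

0.423417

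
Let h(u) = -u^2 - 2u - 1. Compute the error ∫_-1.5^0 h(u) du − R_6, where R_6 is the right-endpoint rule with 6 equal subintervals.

0.109375

Exact integral: ∫_-1.5^0 h(u) du = -0.375.
R_6 = -0.484375.
Error = -0.375 − (-0.484375) = 0.109375.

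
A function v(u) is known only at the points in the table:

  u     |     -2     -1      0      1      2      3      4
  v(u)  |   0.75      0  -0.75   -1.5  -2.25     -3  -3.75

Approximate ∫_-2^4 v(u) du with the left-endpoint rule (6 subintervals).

-6.75

Δu = 1.
Sum = 1·[0.75 + 0 + (-0.75) + (-1.5) + (-2.25) + (-3)] = -6.75.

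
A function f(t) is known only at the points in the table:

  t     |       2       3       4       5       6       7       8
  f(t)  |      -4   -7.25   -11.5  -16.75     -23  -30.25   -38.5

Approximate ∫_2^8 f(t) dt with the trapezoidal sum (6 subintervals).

Δt = 1.
T_6 = (1/2)·[(-4) + 2·(-7.25) + 2·(-11.5) + 2·(-16.75) + 2·(-23) + 2·(-30.25) + (-38.5)] = -110.

-110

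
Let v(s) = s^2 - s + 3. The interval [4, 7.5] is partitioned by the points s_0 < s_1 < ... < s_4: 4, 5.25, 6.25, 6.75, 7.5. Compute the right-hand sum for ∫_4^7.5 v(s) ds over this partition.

Subinterval widths: 1.25, 1, 0.5, 0.75.
Right endpoints: 5.25, 6.25, 6.75, 7.5.
v(5.25) = 25.3125, v(6.25) = 35.8125, v(6.75) = 41.8125, v(7.5) = 51.75.
Sum = Σ Δs_i · v(s_i).
Sum = 127.171875.

127.171875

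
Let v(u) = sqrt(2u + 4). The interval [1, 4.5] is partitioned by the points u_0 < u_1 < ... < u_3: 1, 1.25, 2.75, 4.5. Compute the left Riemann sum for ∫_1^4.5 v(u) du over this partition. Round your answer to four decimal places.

9.8305

Subinterval widths: 0.25, 1.5, 1.75.
Left endpoints: 1, 1.25, 2.75.
v(1) ≈ 2.4495, v(1.25) ≈ 2.5495, v(2.75) ≈ 3.0822.
Sum = Σ Δu_i · v(u_i).
Sum ≈ 9.8305.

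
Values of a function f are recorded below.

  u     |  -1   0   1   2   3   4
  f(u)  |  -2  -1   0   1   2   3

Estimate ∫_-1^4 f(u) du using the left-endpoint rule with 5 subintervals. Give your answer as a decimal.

0

Δu = 1.
Sum = 1·[(-2) + (-1) + 0 + 1 + 2] = 0.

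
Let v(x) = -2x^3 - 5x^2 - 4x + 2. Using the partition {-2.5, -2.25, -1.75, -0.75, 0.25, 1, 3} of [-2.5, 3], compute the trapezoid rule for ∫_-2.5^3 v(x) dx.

-109.7890625

Subinterval widths: 0.25, 0.5, 1, 1, 0.75, 2.
v(-2.5) = 12, v(-2.25) = 8.46875, v(-1.75) = 4.40625, v(-0.75) = 3.03125, v(0.25) = 0.65625, v(1) = -9, v(3) = -109.
On each subinterval the trapezoid contributes (Δx_i/2)·[v(x_{i-1}) + v(x_i)].
Sum = -109.7890625.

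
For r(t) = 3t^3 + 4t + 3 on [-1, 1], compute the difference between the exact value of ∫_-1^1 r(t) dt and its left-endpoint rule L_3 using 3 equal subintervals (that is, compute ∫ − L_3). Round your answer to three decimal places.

4.667

Exact integral: ∫_-1^1 r(t) dt = 6.
L_3 ≈ 1.33333.
Error ≈ 6 − 1.33333 ≈ 4.667.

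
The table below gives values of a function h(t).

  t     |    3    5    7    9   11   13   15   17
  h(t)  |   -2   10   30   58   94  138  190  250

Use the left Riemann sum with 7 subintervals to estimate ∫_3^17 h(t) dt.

1036

Δt = 2.
Sum = 2·[(-2) + 10 + 30 + 58 + 94 + 138 + 190] = 1036.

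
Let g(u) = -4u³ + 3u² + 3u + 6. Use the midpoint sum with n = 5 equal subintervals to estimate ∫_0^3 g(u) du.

Δu = (3 − 0)/5 = 0.6.
Midpoints: 0.3, 0.9, 1.5, 2.1, 2.7.
g(0.3) = 7.062, g(0.9) = 8.214, g(1.5) = 3.75, g(2.1) = -11.514, g(2.7) = -42.762.
Sum = Δu · [g(0.3) + g(0.9) + g(1.5) + g(2.1) + g(2.7)].
Sum = -21.15.

-21.15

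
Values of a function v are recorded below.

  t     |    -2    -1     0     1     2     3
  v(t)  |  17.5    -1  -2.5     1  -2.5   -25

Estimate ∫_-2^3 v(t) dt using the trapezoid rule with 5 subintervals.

-8.75

Δt = 1.
T_5 = (1/2)·[17.5 + 2·(-1) + 2·(-2.5) + 2·1 + 2·(-2.5) + (-25)] = -8.75.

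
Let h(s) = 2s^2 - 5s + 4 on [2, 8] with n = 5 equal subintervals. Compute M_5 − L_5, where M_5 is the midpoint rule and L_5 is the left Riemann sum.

49.68

M_5 = 208.56.
L_5 = 158.88.
M_5 − L_5 = 49.68.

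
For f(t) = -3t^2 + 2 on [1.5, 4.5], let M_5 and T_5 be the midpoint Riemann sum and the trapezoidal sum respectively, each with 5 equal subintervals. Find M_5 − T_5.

M_5 = -81.48.
T_5 = -82.29.
M_5 − T_5 = 0.81.

0.81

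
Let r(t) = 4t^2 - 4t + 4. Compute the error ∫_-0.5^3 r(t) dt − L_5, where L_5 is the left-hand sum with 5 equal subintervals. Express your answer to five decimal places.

6.20667

Exact integral: ∫_-0.5^3 r(t) dt ≈ 32.6666667.
L_5 = 26.46.
Error ≈ 32.6666667 − 26.46 ≈ 6.20667.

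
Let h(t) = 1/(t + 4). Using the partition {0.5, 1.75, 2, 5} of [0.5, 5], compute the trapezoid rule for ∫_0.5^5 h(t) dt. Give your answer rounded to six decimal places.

Subinterval widths: 1.25, 0.25, 3.
h(0.5) = 2/9, h(1.75) = 4/23, h(2) = 1/6, h(5) = 1/9.
On each subinterval the trapezoid contributes (Δt_i/2)·[h(t_{i-1}) + h(t_i)].
Sum ≈ 0.706824.

0.706824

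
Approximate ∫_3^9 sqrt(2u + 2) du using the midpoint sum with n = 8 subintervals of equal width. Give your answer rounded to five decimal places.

22.27481

Δu = (9 − 3)/8 = 0.75.
Midpoints: 3.375, 4.125, 4.875, 5.625, 6.375, 7.125, 7.875, 8.625.
f(3.375) ≈ 2.95804, f(4.125) ≈ 3.20156, f(4.875) ≈ 3.42783, f(5.625) ≈ 3.64005, f(6.375) ≈ 3.84057, f(7.125) ≈ 4.03113, f(7.875) ≈ 4.21307, f(8.625) ≈ 4.38748.
Sum = Δu · [f(3.375) + f(4.125) + f(4.875) + ...].
Sum ≈ 22.27481.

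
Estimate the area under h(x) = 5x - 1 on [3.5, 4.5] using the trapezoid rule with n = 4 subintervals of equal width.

19

Δx = (4.5 − 3.5)/4 = 0.25.
h(3.5) = 16.5, h(3.75) = 17.75, h(4) = 19, h(4.25) = 20.25, h(4.5) = 21.5.
T_4 = (Δx/2)·[h(x_0) + 2h(x_1) + 2h(x_2) + 2h(x_3) + h(x_4)].
Sum = 19.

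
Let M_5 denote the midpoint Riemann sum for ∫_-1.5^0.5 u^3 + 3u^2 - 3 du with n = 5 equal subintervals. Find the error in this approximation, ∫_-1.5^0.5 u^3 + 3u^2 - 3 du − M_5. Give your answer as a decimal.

0.04

Exact integral: ∫_-1.5^0.5 f(u) du = -3.75.
M_5 = -3.79.
Error = -3.75 − (-3.79) = 0.04.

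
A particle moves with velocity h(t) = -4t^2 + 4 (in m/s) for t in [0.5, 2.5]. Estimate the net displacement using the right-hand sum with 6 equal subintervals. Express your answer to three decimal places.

-16.815

Δt = (2.5 − 0.5)/6 = 1/3.
Right endpoints: 5/6, 7/6, 1.5, 11/6, 13/6, 2.5.
h(5/6) = 11/9, h(7/6) = -13/9, h(1.5) = -5, h(11/6) = -85/9, h(13/6) = -133/9, h(2.5) = -21.
Sum = Δt · [h(5/6) + h(7/6) + h(1.5) + ...].
Sum ≈ -16.815.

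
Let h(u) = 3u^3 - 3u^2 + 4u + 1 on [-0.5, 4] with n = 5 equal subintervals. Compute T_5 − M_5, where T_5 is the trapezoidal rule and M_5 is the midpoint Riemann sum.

11.6184375

T_5 = 171.57375.
M_5 = 159.9553125.
T_5 − M_5 = 11.6184375.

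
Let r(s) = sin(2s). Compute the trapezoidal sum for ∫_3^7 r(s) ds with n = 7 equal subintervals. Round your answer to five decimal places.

Δs = (7 − 3)/7 = 4/7.
r(3) ≈ -0.27942, r(25/7) ≈ 0.75763, r(29/7) ≈ 0.90824, r(33/7) ≈ -0.00379, r(37/7) ≈ -0.91139, r(41/7) ≈ -0.75265, r(45/7) ≈ 0.28669, r(7) ≈ 0.99061.
T_7 = (Δs/2)·[r(s_0) + 2r(s_1) + ... + 2r(s_{6}) + r(s_7)].
Sum ≈ 0.36590.

0.36590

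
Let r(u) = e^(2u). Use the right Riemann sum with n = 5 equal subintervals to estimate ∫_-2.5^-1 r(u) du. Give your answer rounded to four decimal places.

0.0855

Δu = (-1 − (-2.5))/5 = 0.3.
Right endpoints: -2.2, -1.9, -1.6, -1.3, -1.
r(-2.2) ≈ 0.0123, r(-1.9) ≈ 0.0224, r(-1.6) ≈ 0.0408, r(-1.3) ≈ 0.0743, r(-1) ≈ 0.1353.
Sum = Δu · [r(-2.2) + r(-1.9) + r(-1.6) + r(-1.3) + r(-1)].
Sum ≈ 0.0855.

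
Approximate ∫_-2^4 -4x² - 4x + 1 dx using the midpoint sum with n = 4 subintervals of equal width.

Δx = (4 − (-2))/4 = 1.5.
Midpoints: -1.25, 0.25, 1.75, 3.25.
f(-1.25) = -0.25, f(0.25) = -0.25, f(1.75) = -18.25, f(3.25) = -54.25.
Sum = Δx · [f(-1.25) + f(0.25) + f(1.75) + f(3.25)].
Sum = -109.5.

-109.5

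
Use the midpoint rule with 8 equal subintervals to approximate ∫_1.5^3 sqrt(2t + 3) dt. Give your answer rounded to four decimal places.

4.1011

Δt = (3 − 1.5)/8 = 0.1875.
Midpoints: 1.59375, 1.78125, 1.96875, 2.15625, 2.34375, 2.53125, 2.71875, 2.90625.
f(1.59375) ≈ 2.4875, f(1.78125) ≈ 2.5617, f(1.96875) ≈ 2.6339, f(2.15625) ≈ 2.7042, f(2.34375) ≈ 2.7726, f(2.53125) ≈ 2.8395, f(2.71875) ≈ 2.9047, f(2.90625) ≈ 2.9686.
Sum = Δt · [f(1.59375) + f(1.78125) + f(1.96875) + ...].
Sum ≈ 4.1011.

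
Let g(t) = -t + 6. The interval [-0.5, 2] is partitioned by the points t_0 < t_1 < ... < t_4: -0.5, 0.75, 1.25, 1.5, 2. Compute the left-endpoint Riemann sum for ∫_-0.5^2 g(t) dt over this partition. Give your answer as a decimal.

Subinterval widths: 1.25, 0.5, 0.25, 0.5.
Left endpoints: -0.5, 0.75, 1.25, 1.5.
g(-0.5) = 6.5, g(0.75) = 5.25, g(1.25) = 4.75, g(1.5) = 4.5.
Sum = Σ Δt_i · g(t_i).
Sum = 14.1875.

14.1875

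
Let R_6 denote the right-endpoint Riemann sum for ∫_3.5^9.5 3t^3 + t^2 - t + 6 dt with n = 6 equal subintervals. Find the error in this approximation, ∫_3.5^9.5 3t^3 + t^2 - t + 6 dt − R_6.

Exact integral: ∫_3.5^9.5 f(t) dt = 6264.75.
R_6 = 7582.
Error = 6264.75 − 7582 = -1317.25.

-1317.25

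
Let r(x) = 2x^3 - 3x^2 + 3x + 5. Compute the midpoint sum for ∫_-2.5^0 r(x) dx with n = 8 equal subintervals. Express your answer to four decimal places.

-31.8176

Δx = (0 − (-2.5))/8 = 0.3125.
Midpoints: -2.34375, -2.03125, -1.71875, -1.40625, -1.09375, -0.78125, -0.46875, -0.15625.
r(-2.34375) = -725155/16384, r(-2.03125) = -495345/16384, r(-1.71875) = -314135/16384, r(-1.40625) = -175525/16384, r(-1.09375) = -73515/16384, r(-0.78125) = -2105/16384, r(-0.46875) = 44705/16384, r(-0.15625) = 72915/16384.
Sum = Δx · [r(-2.34375) + r(-2.03125) + r(-1.71875) + ...].
Sum ≈ -31.8176.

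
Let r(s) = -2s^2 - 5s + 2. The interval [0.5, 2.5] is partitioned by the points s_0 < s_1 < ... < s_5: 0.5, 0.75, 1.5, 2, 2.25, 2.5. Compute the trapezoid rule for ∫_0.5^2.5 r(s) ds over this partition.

Subinterval widths: 0.25, 0.75, 0.5, 0.25, 0.25.
r(0.5) = -1, r(0.75) = -2.875, r(1.5) = -10, r(2) = -16, r(2.25) = -19.375, r(2.5) = -23.
On each subinterval the trapezoid contributes (Δs_i/2)·[r(s_{i-1}) + r(s_i)].
Sum = -21.53125.

-21.53125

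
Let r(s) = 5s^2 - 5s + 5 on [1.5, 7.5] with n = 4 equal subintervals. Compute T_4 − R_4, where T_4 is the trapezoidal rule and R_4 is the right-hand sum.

T_4 = 603.75.
R_4 = 783.75.
T_4 − R_4 = -180.

-180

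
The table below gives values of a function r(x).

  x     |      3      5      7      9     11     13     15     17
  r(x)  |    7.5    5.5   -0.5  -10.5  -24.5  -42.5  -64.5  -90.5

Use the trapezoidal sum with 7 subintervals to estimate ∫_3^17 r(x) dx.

Δx = 2.
T_7 = (2/2)·[7.5 + 2·5.5 + 2·(-0.5) + 2·(-10.5) + 2·(-24.5) + 2·(-42.5) + 2·(-64.5) + (-90.5)] = -357.

-357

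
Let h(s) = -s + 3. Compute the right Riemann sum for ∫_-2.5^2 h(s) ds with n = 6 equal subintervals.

12.9375

Δs = (2 − (-2.5))/6 = 0.75.
Right endpoints: -1.75, -1, -0.25, 0.5, 1.25, 2.
h(-1.75) = 4.75, h(-1) = 4, h(-0.25) = 3.25, h(0.5) = 2.5, h(1.25) = 1.75, h(2) = 1.
Sum = Δs · [h(-1.75) + h(-1) + h(-0.25) + ...].
Sum = 12.9375.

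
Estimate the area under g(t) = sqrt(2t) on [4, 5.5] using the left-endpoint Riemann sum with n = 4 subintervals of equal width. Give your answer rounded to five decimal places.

4.52634

Δt = (5.5 − 4)/4 = 0.375.
Left endpoints: 4, 4.375, 4.75, 5.125.
g(4) ≈ 2.82843, g(4.375) ≈ 2.95804, g(4.75) ≈ 3.08221, g(5.125) ≈ 3.20156.
Sum = Δt · [g(4) + g(4.375) + g(4.75) + g(5.125)].
Sum ≈ 4.52634.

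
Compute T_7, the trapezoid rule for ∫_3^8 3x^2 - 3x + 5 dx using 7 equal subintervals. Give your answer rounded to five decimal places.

428.77551

Δx = (8 − 3)/7 = 5/7.
f(3) = 23, f(26/7) = 1727/49, f(31/7) = 2477/49, f(36/7) = 3377/49, f(41/7) = 4427/49, f(46/7) = 5627/49, f(51/7) = 6977/49, f(8) = 173.
T_7 = (Δx/2)·[f(x_0) + 2f(x_1) + ... + 2f(x_{6}) + f(x_7)].
Sum ≈ 428.77551.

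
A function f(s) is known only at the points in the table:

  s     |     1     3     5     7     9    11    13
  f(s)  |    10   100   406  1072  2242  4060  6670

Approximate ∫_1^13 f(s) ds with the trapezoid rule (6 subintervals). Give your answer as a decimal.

Δs = 2.
T_6 = (2/2)·[10 + 2·100 + 2·406 + 2·1072 + 2·2242 + 2·4060 + 6670] = 22440.

22440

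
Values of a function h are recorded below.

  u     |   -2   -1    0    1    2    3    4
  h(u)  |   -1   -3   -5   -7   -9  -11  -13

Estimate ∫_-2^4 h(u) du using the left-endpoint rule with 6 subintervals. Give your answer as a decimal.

-36

Δu = 1.
Sum = 1·[(-1) + (-3) + (-5) + (-7) + (-9) + (-11)] = -36.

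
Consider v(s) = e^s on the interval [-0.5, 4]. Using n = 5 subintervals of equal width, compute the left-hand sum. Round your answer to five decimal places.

33.29156

Δs = (4 − (-0.5))/5 = 0.9.
Left endpoints: -0.5, 0.4, 1.3, 2.2, 3.1.
v(-0.5) ≈ 0.60653, v(0.4) ≈ 1.49182, v(1.3) ≈ 3.66930, v(2.2) ≈ 9.02501, v(3.1) ≈ 22.19795.
Sum = Δs · [v(-0.5) + v(0.4) + v(1.3) + v(2.2) + v(3.1)].
Sum ≈ 33.29156.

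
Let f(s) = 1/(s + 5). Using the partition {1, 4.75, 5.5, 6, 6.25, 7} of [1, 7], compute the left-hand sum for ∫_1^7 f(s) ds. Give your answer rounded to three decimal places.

0.839

Subinterval widths: 3.75, 0.75, 0.5, 0.25, 0.75.
Left endpoints: 1, 4.75, 5.5, 6, 6.25.
f(1) = 1/6, f(4.75) = 4/39, f(5.5) = 2/21, f(6) = 1/11, f(6.25) = 4/45.
Sum = Σ Δs_i · f(s_i).
Sum ≈ 0.839.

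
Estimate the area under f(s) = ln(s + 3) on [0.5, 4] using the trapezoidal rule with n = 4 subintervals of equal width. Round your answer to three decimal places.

5.728

Δs = (4 − 0.5)/4 = 0.875.
f(0.5) ≈ 1.253, f(1.375) ≈ 1.476, f(2.25) ≈ 1.658, f(3.125) ≈ 1.812, f(4) ≈ 1.946.
T_4 = (Δs/2)·[f(s_0) + 2f(s_1) + 2f(s_2) + 2f(s_3) + f(s_4)].
Sum ≈ 5.728.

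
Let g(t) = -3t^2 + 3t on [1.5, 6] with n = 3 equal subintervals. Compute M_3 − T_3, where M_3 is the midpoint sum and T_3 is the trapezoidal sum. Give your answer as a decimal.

M_3 = -159.46875.
T_3 = -167.0625.
M_3 − T_3 = 7.59375.

7.59375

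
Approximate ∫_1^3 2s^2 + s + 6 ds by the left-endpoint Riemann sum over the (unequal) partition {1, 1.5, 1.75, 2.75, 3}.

Subinterval widths: 0.5, 0.25, 1, 0.25.
Left endpoints: 1, 1.5, 1.75, 2.75.
f(1) = 9, f(1.5) = 12, f(1.75) = 13.875, f(2.75) = 23.875.
Sum = Σ Δs_i · f(s_i).
Sum = 27.34375.

27.34375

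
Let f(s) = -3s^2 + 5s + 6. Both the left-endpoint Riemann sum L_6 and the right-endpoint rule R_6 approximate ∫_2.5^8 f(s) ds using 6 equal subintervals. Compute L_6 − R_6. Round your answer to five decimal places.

L_6 ≈ -254.5086806.
R_6 ≈ -388.1128472.
L_6 − R_6 ≈ 133.60417.

133.60417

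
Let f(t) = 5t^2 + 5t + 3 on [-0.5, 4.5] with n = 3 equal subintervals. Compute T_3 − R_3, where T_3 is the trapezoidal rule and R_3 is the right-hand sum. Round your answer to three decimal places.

-104.167

T_3 ≈ 228.65741.
R_3 ≈ 332.82407.
T_3 − R_3 ≈ -104.167.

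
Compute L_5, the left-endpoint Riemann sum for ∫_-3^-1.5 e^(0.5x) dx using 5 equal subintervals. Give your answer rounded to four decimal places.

Δx = (-1.5 − (-3))/5 = 0.3.
Left endpoints: -3, -2.7, -2.4, -2.1, -1.8.
f(-3) ≈ 0.2231, f(-2.7) ≈ 0.2592, f(-2.4) ≈ 0.3012, f(-2.1) ≈ 0.3499, f(-1.8) ≈ 0.4066.
Sum = Δx · [f(-3) + f(-2.7) + f(-2.4) + f(-2.1) + f(-1.8)].
Sum ≈ 0.4620.

0.4620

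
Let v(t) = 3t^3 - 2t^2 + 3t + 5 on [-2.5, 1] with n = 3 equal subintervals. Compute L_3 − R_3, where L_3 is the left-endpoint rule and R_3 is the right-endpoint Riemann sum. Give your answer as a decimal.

-82.6875

L_3 ≈ -78.29629630.
R_3 ≈ 4.39120370.
L_3 − R_3 = -82.6875.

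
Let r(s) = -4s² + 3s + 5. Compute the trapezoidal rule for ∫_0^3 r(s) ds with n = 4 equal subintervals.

Δs = (3 − 0)/4 = 0.75.
r(0) = 5, r(0.75) = 5, r(1.5) = 0.5, r(2.25) = -8.5, r(3) = -22.
T_4 = (Δs/2)·[r(s_0) + 2r(s_1) + 2r(s_2) + 2r(s_3) + r(s_4)].
Sum = -8.625.

-8.625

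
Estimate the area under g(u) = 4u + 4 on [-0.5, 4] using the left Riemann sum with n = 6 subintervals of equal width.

Δu = (4 − (-0.5))/6 = 0.75.
Left endpoints: -0.5, 0.25, 1, 1.75, 2.5, 3.25.
g(-0.5) = 2, g(0.25) = 5, g(1) = 8, g(1.75) = 11, g(2.5) = 14, g(3.25) = 17.
Sum = Δu · [g(-0.5) + g(0.25) + g(1) + ...].
Sum = 42.75.

42.75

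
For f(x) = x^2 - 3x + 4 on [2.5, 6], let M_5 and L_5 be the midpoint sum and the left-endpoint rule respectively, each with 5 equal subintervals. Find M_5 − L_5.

6.30875

M_5 = 36.02375.
L_5 = 29.715.
M_5 − L_5 = 6.30875.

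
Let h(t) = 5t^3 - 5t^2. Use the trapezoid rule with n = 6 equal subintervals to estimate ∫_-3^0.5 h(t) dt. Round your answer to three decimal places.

-151.094

Δt = (0.5 − (-3))/6 = 7/12.
h(-3) = -180, h(-29/12) = -172405/1728, h(-11/6) = -10285/216, h(-1.25) = -17.578125, h(-2/3) = -100/27, h(-1/12) = -65/1728, h(0.5) = -0.625.
T_6 = (Δt/2)·[h(t_0) + 2h(t_1) + ... + 2h(t_{5}) + h(t_6)].
Sum ≈ -151.094.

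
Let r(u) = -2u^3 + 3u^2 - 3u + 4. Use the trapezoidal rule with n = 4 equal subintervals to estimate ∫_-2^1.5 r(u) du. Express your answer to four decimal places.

35.4785

Δu = (1.5 − (-2))/4 = 0.875.
r(-2) = 38, r(-1.125) = 14.01953125, r(-0.25) = 4.96875, r(0.625) = 2.80859375, r(1.5) = -0.5.
T_4 = (Δu/2)·[r(u_0) + 2r(u_1) + 2r(u_2) + 2r(u_3) + r(u_4)].
Sum ≈ 35.4785.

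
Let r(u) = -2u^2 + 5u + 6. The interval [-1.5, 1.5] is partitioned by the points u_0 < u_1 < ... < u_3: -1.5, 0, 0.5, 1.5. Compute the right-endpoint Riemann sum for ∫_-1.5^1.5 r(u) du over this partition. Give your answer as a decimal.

Subinterval widths: 1.5, 0.5, 1.
Right endpoints: 0, 0.5, 1.5.
r(0) = 6, r(0.5) = 8, r(1.5) = 9.
Sum = Σ Δu_i · r(u_i).
Sum = 22.

22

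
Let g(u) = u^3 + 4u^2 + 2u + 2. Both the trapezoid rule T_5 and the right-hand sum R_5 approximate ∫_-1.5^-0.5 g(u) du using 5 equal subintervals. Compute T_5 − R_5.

T_5 = 3.09.
R_5 = 2.815.
T_5 − R_5 = 0.275.

0.275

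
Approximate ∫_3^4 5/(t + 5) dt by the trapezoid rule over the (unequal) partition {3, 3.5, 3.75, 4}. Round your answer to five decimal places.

0.58914

Subinterval widths: 0.5, 0.25, 0.25.
f(3) = 0.625, f(3.5) = 10/17, f(3.75) = 4/7, f(4) = 5/9.
On each subinterval the trapezoid contributes (Δt_i/2)·[f(t_{i-1}) + f(t_i)].
Sum ≈ 0.58914.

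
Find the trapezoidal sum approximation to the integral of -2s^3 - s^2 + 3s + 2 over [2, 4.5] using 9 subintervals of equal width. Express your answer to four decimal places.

-196.0237

Δs = (4.5 − 2)/9 = 5/18.
f(2) = -12, f(41/18) = -14573/729, f(23/9) = -22048/729, f(17/6) = -2323/54, f(28/9) = -42698/729, f(61/18) = -56248/729, f(11/3) = -2674/27, f(71/18) = -181471/1458, f(38/9) = -112048/729, f(4.5) = -187.
T_9 = (Δs/2)·[f(s_0) + 2f(s_1) + ... + 2f(s_{8}) + f(s_9)].
Sum ≈ -196.0237.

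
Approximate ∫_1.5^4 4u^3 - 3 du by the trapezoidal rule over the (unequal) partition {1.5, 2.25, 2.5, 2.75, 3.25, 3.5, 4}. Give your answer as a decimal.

246.96875

Subinterval widths: 0.75, 0.25, 0.25, 0.5, 0.25, 0.5.
f(1.5) = 10.5, f(2.25) = 42.5625, f(2.5) = 59.5, f(2.75) = 80.1875, f(3.25) = 134.3125, f(3.5) = 168.5, f(4) = 253.
On each subinterval the trapezoid contributes (Δu_i/2)·[f(u_{i-1}) + f(u_i)].
Sum = 246.96875.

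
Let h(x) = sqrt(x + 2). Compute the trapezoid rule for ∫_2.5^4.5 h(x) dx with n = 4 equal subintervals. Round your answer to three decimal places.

4.683

Δx = (4.5 − 2.5)/4 = 0.5.
h(2.5) ≈ 2.121, h(3) ≈ 2.236, h(3.5) ≈ 2.345, h(4) ≈ 2.449, h(4.5) ≈ 2.550.
T_4 = (Δx/2)·[h(x_0) + 2h(x_1) + 2h(x_2) + 2h(x_3) + h(x_4)].
Sum ≈ 4.683.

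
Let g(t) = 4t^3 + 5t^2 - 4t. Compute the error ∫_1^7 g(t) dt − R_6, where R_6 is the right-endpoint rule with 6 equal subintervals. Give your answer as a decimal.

Exact integral: ∫_1^7 g(t) dt = 2874.
R_6 = 3719.
Error = 2874 − 3719 = -845.

-845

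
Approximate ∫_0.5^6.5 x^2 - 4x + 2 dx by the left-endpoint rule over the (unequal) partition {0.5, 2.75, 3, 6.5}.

-3.296875

Subinterval widths: 2.25, 0.25, 3.5.
Left endpoints: 0.5, 2.75, 3.
f(0.5) = 0.25, f(2.75) = -1.4375, f(3) = -1.
Sum = Σ Δx_i · f(x_i).
Sum = -3.296875.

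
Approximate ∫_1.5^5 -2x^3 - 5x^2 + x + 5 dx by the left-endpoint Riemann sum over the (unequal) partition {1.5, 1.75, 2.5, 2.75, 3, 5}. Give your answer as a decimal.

-231

Subinterval widths: 0.25, 0.75, 0.25, 0.25, 2.
Left endpoints: 1.5, 1.75, 2.5, 2.75, 3.
f(1.5) = -11.5, f(1.75) = -19.28125, f(2.5) = -55, f(2.75) = -71.65625, f(3) = -91.
Sum = Σ Δx_i · f(x_i).
Sum = -231.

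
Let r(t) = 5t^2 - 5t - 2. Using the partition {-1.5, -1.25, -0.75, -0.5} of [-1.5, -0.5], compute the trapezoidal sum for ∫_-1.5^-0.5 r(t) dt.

8.546875

Subinterval widths: 0.25, 0.5, 0.25.
r(-1.5) = 16.75, r(-1.25) = 12.0625, r(-0.75) = 4.5625, r(-0.5) = 1.75.
On each subinterval the trapezoid contributes (Δt_i/2)·[r(t_{i-1}) + r(t_i)].
Sum = 8.546875.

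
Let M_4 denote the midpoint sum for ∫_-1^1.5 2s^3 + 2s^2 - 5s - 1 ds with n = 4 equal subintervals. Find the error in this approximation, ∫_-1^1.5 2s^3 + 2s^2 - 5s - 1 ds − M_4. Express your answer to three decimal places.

0.285

Exact integral: ∫_-1^1.5 f(s) ds ≈ -0.67708.
M_4 ≈ -0.96191.
Error ≈ -0.67708 − (-0.96191) ≈ 0.285.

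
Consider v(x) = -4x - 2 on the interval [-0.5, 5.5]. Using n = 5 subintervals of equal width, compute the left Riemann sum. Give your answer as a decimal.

Δx = (5.5 − (-0.5))/5 = 1.2.
Left endpoints: -0.5, 0.7, 1.9, 3.1, 4.3.
v(-0.5) = 0, v(0.7) = -4.8, v(1.9) = -9.6, v(3.1) = -14.4, v(4.3) = -19.2.
Sum = Δx · [v(-0.5) + v(0.7) + v(1.9) + v(3.1) + v(4.3)].
Sum = -57.6.

-57.6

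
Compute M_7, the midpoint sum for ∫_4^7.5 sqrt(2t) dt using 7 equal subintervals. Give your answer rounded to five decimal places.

Δt = (7.5 − 4)/7 = 0.5.
Midpoints: 4.25, 4.75, 5.25, 5.75, 6.25, 6.75, 7.25.
f(4.25) ≈ 2.91548, f(4.75) ≈ 3.08221, f(5.25) ≈ 3.24037, f(5.75) ≈ 3.39116, f(6.25) ≈ 3.53553, f(6.75) ≈ 3.67423, f(7.25) ≈ 3.80789.
Sum = Δt · [f(4.25) + f(4.75) + f(5.25) + ...].
Sum ≈ 11.82344.

11.82344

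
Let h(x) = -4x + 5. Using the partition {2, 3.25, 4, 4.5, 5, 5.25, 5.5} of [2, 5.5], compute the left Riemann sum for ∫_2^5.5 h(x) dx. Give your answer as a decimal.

Subinterval widths: 1.25, 0.75, 0.5, 0.5, 0.25, 0.25.
Left endpoints: 2, 3.25, 4, 4.5, 5, 5.25.
h(2) = -3, h(3.25) = -8, h(4) = -11, h(4.5) = -13, h(5) = -15, h(5.25) = -16.
Sum = Σ Δx_i · h(x_i).
Sum = -29.5.

-29.5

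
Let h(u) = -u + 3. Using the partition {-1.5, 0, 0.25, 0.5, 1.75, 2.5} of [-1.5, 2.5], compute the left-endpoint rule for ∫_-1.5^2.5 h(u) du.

Subinterval widths: 1.5, 0.25, 0.25, 1.25, 0.75.
Left endpoints: -1.5, 0, 0.25, 0.5, 1.75.
h(-1.5) = 4.5, h(0) = 3, h(0.25) = 2.75, h(0.5) = 2.5, h(1.75) = 1.25.
Sum = Σ Δu_i · h(u_i).
Sum = 12.25.

12.25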